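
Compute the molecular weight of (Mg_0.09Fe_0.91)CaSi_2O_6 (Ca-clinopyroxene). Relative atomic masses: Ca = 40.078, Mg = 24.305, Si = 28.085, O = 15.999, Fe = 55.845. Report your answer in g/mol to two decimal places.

The formula mass is the sum 0.09(24.305) + 0.91(55.845) + 1(40.078) + 2(28.085) + 6(15.999).

245.25 g/mol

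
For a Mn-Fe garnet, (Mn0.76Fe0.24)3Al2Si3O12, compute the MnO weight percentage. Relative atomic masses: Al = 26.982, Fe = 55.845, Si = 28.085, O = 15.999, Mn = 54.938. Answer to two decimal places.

32.63 wt%

Formula mass = 495.674 g/mol.
2.28 Mn → 2.2800 mol MnO per formula unit; M(MnO) = 70.937, so MnO mass = 161.736 g.
161.736/495.674 × 100 = 32.63 wt%.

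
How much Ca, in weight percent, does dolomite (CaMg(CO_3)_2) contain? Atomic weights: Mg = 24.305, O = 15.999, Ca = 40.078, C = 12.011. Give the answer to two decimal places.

21.73 weight percent

Molar mass of CaMg(CO_3)_2: 1*40.078 + 1*24.305 + 2*12.011 + 6*15.999 = 184.399 g/mol.
Mass of Ca per formula unit: 1 × 40.078 = 40.078 g.
Weight fraction Ca = 40.078 / 184.399 = 0.2173.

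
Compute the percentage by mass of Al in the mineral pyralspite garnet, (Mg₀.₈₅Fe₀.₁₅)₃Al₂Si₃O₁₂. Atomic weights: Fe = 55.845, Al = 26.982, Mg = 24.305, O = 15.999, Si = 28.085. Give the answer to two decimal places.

12.93 mass %

Formula mass = 2.55·24.305 + 0.45·55.845 + 2·26.982 + 3·28.085 + 12·15.999 = 417.315 g/mol, of which 53.964 g is Al.
So Al makes up 53.964/417.315 = 0.1293 of the mass, i.e. 12.93%.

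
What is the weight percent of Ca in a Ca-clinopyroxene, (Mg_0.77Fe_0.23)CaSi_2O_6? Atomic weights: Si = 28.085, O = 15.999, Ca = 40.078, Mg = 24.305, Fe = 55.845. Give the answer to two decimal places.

17.91 weight percent

M((Mg_0.77Fe_0.23)CaSi_2O_6) = 223.801 g/mol.
Ca contributes 1 × 40.078 = 40.078 g per mole.
40.078/223.801 = 0.1791 → 17.91%.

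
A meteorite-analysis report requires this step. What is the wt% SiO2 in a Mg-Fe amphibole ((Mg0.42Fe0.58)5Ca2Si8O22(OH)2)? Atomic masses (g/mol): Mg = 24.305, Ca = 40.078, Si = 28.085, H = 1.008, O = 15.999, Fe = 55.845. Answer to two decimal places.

M((Mg0.42Fe0.58)5Ca2Si8O22(OH)2) = 903.819 g/mol; M(SiO2) = 60.083 g/mol.
Moles SiO2 per formula unit = 8 Si ÷ 1 = 8.0000.
SiO2 fraction = (8.0000 × 60.083) / 903.819 = 480.664/903.819 = 0.5318.

53.18 wt%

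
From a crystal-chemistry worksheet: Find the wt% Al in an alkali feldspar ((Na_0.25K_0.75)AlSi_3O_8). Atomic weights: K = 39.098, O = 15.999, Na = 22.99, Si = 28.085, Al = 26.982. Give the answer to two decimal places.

Molar mass of (Na_0.25K_0.75)AlSi_3O_8: 0.25*22.99 + 0.75*39.098 + 1*26.982 + 3*28.085 + 8*15.999 = 274.300 g/mol.
Mass of Al per formula unit: 1 × 26.982 = 26.982 g.
Weight fraction Al = 26.982 / 274.300 = 0.0984.

9.84 wt%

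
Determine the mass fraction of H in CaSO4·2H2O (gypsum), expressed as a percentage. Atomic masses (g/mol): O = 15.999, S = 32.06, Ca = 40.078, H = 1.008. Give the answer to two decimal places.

Molar mass of CaSO4·2H2O: 1*40.078 + 1*32.06 + 6*15.999 + 4*1.008 = 172.164 g/mol.
Mass of H per formula unit: 4 × 1.008 = 4.032 g.
Weight fraction H = 4.032 / 172.164 = 0.0234.

2.34 wt%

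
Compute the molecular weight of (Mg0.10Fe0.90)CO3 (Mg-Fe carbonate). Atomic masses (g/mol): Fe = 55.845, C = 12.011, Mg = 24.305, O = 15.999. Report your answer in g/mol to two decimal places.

Mg: 0.10 × 24.305 = 2.4305
Fe: 0.90 × 55.845 = 50.2605
C: 1 × 12.011 = 12.0110
O: 3 × 15.999 = 47.9970
Summing the contributions gives the formula mass.

112.70 g/mol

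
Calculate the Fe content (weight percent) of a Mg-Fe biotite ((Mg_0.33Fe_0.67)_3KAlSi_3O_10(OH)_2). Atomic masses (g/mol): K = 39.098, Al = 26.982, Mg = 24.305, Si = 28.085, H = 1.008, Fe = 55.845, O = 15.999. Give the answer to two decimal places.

23.35 weight percent

Formula mass = 0.99·24.305 + 2.01·55.845 + 1·39.098 + 1·26.982 + 3·28.085 + 12·15.999 + 2·1.008 = 480.649 g/mol, of which 112.248 g is Fe.
So Fe makes up 112.248/480.649 = 0.2335 of the mass, i.e. 23.35%.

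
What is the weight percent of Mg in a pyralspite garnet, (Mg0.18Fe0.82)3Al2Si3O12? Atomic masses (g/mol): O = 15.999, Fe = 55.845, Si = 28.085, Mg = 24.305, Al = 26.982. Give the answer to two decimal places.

Molar mass of (Mg0.18Fe0.82)3Al2Si3O12: 0.54*24.305 + 2.46*55.845 + 2*26.982 + 3*28.085 + 12*15.999 = 480.710 g/mol.
Mass of Mg per formula unit: 0.54 × 24.305 = 13.125 g.
Weight fraction Mg = 13.125 / 480.710 = 0.0273.

2.73 weight percent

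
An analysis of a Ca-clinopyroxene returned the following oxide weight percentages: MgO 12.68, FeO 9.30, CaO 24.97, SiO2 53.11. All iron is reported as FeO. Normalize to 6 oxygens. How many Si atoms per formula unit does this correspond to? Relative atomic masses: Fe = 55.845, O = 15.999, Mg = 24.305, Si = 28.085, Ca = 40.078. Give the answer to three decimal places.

MgO (M=40.304): mol = 0.31461; Mg = 0.31461, O = 0.31461.
FeO (M=71.844): mol = 0.12945; Fe = 0.12945, O = 0.12945.
CaO (M=56.077): mol = 0.44528; Ca = 0.44528, O = 0.44528.
SiO2 (M=60.083): mol = 0.88394; Si = 0.88394, O = 1.76788.
ΣO = 2.65722; factor = 6/ΣO = 2.25800.
Si apfu = 0.88394 × 2.25800 = 1.996.

1.996 Si apfu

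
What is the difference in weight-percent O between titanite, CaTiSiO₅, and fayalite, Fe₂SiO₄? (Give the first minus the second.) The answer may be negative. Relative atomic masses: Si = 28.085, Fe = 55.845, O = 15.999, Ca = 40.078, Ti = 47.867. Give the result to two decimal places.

9.40 percentage points

O in CaTiSiO₅: molar mass 196.025 g/mol; 5×15.999 = 79.995 g → 40.81 wt%.
O in Fe₂SiO₄: molar mass 203.771 g/mol; 4×15.999 = 63.996 g → 31.41 wt%.
Difference = 40.81 − 31.41 = 9.40 percentage points.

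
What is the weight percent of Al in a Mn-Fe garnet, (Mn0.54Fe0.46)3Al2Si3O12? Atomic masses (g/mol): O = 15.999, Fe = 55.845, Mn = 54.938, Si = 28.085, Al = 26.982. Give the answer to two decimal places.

Formula mass = 1.62*54.938 + 1.38*55.845 + 2*26.982 + 3*28.085 + 12*15.999 = 496.273 g/mol, of which 53.964 g is Al.
So Al makes up 53.964/496.273 = 0.1087 of the mass, i.e. 10.87%.

10.87 weight percent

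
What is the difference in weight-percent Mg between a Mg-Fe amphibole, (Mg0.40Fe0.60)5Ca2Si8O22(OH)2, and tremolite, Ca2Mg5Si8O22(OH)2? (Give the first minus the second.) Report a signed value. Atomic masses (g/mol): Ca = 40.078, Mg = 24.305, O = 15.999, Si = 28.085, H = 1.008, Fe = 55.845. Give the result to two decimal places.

First mineral: 48.610 g Mg in 906.973 g formula = 5.36 wt% Mg.
Second mineral: 121.525 g Mg in 812.353 g formula = 14.96 wt% Mg.
5.36% − 14.96% gives a difference of -9.60 percentage points.

-9.60 percentage points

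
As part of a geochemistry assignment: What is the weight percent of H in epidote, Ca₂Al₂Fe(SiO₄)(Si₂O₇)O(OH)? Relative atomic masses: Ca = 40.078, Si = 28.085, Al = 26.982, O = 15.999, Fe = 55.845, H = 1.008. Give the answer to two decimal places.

M(Ca₂Al₂Fe(SiO₄)(Si₂O₇)O(OH)) = 483.215 g/mol.
H contributes 1 × 1.008 = 1.008 g per mole.
1.008/483.215 = 0.0021 → 0.21%.

0.21 wt%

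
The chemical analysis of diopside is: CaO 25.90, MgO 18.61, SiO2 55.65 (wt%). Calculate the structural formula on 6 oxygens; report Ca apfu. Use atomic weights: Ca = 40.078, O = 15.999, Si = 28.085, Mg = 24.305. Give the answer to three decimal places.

25.90 wt% CaO ÷ 56.077 g/mol = 0.46186 mol, giving 0.46186 Ca and 0.46186 O.
18.61 wt% MgO ÷ 40.304 g/mol = 0.46174 mol, giving 0.46174 Mg and 0.46174 O.
55.65 wt% SiO2 ÷ 60.083 g/mol = 0.92622 mol, giving 0.92622 Si and 1.85244 O.
Oxygen sums to 2.77604; scaling by 6/2.77604 = 2.16135 puts the formula on 6 O.
Ca: 0.46186 × 2.16135 = 0.998 atoms per formula unit.

0.998 Ca apfu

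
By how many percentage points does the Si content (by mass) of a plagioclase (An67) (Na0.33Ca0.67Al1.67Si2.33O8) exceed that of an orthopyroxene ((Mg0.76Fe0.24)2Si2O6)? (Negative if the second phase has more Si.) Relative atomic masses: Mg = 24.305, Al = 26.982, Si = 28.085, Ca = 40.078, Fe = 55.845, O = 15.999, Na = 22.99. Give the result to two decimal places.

Si in Na0.33Ca0.67Al1.67Si2.33O8: molar mass 272.929 g/mol; 2.33×28.085 = 65.438 g → 23.98 wt%.
Si in (Mg0.76Fe0.24)2Si2O6: molar mass 215.913 g/mol; 2×28.085 = 56.170 g → 26.02 wt%.
Difference = 23.98 − 26.02 = -2.04 percentage points.

-2.04 percentage points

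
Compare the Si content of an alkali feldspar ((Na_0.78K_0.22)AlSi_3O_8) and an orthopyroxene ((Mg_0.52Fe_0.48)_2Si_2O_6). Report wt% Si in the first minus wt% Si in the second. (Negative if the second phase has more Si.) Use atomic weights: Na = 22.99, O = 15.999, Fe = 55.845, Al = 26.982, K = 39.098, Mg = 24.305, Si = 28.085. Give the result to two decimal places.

7.39 percentage points

Si in (Na_0.78K_0.22)AlSi_3O_8: molar mass 265.763 g/mol; 3×28.085 = 84.255 g → 31.70 wt%.
Si in (Mg_0.52Fe_0.48)_2Si_2O_6: molar mass 231.052 g/mol; 2×28.085 = 56.170 g → 24.31 wt%.
Difference = 31.70 − 24.31 = 7.39 percentage points.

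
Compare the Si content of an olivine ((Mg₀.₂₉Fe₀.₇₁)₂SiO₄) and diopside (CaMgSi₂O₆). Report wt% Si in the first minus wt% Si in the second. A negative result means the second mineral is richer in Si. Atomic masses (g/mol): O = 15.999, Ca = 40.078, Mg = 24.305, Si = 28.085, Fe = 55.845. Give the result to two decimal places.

-10.80 percentage points

First mineral: 28.085 g Si in 185.478 g formula = 15.14 wt% Si.
Second mineral: 56.170 g Si in 216.547 g formula = 25.94 wt% Si.
15.14% − 25.94% gives a difference of -10.80 percentage points.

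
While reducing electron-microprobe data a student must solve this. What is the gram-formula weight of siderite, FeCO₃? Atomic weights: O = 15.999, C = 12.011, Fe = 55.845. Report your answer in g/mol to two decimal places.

Fe: 1 × 55.845 = 55.8450
C: 1 × 12.011 = 12.0110
O: 3 × 15.999 = 47.9970
Summing the contributions gives the formula mass.

115.85 g/mol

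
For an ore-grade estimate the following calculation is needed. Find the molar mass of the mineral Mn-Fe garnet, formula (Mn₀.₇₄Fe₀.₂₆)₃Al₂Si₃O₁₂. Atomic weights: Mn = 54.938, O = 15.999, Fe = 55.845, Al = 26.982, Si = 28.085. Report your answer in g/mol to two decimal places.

495.73 g/mol

The formula mass is the sum 2.22×54.938 + 0.78×55.845 + 2×26.982 + 3×28.085 + 12×15.999.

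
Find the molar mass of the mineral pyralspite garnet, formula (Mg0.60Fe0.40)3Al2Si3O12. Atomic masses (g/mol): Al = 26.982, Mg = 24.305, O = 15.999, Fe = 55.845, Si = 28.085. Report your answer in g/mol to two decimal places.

440.97 g/mol

Mg: 1.80 × 24.305 = 43.7490
Fe: 1.20 × 55.845 = 67.0140
Al: 2 × 26.982 = 53.9640
Si: 3 × 28.085 = 84.2550
O: 12 × 15.999 = 191.9880
Summing the contributions gives the formula mass.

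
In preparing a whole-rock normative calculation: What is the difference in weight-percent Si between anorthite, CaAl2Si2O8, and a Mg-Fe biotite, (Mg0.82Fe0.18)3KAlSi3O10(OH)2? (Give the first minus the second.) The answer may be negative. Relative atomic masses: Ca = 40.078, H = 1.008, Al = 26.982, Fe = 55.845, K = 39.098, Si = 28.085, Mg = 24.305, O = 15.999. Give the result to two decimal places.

0.79 percentage points

First mineral: 56.170 g Si in 278.204 g formula = 20.19 wt% Si.
Second mineral: 84.255 g Si in 434.286 g formula = 19.40 wt% Si.
20.19% − 19.40% gives a difference of 0.79 percentage points.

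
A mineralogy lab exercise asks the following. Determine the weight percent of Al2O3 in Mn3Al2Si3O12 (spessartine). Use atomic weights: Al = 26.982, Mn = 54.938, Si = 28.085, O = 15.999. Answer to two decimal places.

20.60 wt%

Molar mass of Mn3Al2Si3O12 = 3·54.938 + 2·26.982 + 3·28.085 + 12·15.999 = 495.021 g/mol.
Each formula unit contains 2 Al, equivalent to 2/2 = 1.0000 mol Al2O3.
M(Al2O3) = 2×26.982 + 3×15.999 = 101.961 g/mol.
Mass of Al2O3 per formula unit = 1.0000 × 101.961 = 101.961 g.
Al2O3 wt% = 101.961 / 495.021 × 100 = 20.60%.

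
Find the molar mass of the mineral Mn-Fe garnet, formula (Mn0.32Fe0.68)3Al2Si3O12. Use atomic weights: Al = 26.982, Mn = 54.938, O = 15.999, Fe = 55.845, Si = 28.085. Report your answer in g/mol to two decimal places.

M = 0.96(54.938) + 2.04(55.845) + 2(26.982) + 3(28.085) + 12(15.999)

496.87 g/mol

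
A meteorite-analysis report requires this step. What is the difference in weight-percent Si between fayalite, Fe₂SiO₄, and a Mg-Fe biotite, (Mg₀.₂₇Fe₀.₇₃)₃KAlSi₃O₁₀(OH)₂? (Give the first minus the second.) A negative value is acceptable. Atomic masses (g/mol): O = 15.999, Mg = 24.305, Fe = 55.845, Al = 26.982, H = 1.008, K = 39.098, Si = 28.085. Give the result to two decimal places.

First mineral: 28.085 g Si in 203.771 g formula = 13.78 wt% Si.
Second mineral: 84.255 g Si in 486.327 g formula = 17.32 wt% Si.
13.78% − 17.32% gives a difference of -3.54 percentage points.

-3.54 percentage points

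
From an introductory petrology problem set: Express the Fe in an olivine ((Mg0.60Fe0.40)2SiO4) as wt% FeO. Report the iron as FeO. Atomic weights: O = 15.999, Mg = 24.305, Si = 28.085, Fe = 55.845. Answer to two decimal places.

Molar mass of (Mg0.60Fe0.40)2SiO4 = 1.20×24.305 + 0.80×55.845 + 1×28.085 + 4×15.999 = 165.923 g/mol.
Each formula unit contains 0.80 Fe, equivalent to 0.80/1 = 0.8000 mol FeO.
M(FeO) = 1×55.845 + 1×15.999 = 71.844 g/mol.
Mass of FeO per formula unit = 0.8000 × 71.844 = 57.475 g.
FeO wt% = 57.475 / 165.923 × 100 = 34.64%.

34.64 wt%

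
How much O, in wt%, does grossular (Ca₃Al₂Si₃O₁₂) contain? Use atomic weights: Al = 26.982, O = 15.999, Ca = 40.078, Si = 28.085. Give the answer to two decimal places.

Formula mass = 3*40.078 + 2*26.982 + 3*28.085 + 12*15.999 = 450.441 g/mol, of which 191.988 g is O.
So O makes up 191.988/450.441 = 0.4262 of the mass, i.e. 42.62%.

42.62 wt%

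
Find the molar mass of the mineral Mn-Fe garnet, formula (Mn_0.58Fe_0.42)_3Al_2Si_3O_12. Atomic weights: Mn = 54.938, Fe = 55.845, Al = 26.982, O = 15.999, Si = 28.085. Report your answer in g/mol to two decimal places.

496.16 g/mol

M = 1.74(54.938) + 1.26(55.845) + 2(26.982) + 3(28.085) + 12(15.999)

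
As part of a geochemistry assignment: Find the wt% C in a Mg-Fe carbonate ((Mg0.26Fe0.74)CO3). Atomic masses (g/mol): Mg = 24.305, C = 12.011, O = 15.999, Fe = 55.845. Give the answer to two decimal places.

Molar mass of (Mg0.26Fe0.74)CO3: 0.26·24.305 + 0.74·55.845 + 1·12.011 + 3·15.999 = 107.653 g/mol.
Mass of C per formula unit: 1 × 12.011 = 12.011 g.
Weight fraction C = 12.011 / 107.653 = 0.1116.

11.16 wt%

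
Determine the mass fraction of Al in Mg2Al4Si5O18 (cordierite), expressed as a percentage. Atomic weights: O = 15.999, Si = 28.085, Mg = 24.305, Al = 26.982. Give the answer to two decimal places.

18.45 wt%

M(Mg2Al4Si5O18) = 584.945 g/mol.
Al contributes 4 × 26.982 = 107.928 g per mole.
107.928/584.945 = 0.1845 → 18.45%.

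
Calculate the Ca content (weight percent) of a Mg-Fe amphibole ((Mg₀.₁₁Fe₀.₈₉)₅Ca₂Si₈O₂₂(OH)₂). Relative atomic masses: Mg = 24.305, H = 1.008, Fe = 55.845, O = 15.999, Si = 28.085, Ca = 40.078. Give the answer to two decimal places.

8.41 weight percent

Molar mass of (Mg₀.₁₁Fe₀.₈₉)₅Ca₂Si₈O₂₂(OH)₂: 0.55·24.305 + 4.45·55.845 + 2·40.078 + 8·28.085 + 24·15.999 + 2·1.008 = 952.706 g/mol.
Mass of Ca per formula unit: 2 × 40.078 = 80.156 g.
Weight fraction Ca = 80.156 / 952.706 = 0.0841.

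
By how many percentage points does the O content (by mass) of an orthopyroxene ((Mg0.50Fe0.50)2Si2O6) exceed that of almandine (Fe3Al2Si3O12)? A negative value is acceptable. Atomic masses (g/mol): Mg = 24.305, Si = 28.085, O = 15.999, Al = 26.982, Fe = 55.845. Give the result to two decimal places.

2.75 percentage points

First mineral: 95.994 g O in 232.314 g formula = 41.32 wt% O.
Second mineral: 191.988 g O in 497.742 g formula = 38.57 wt% O.
41.32% − 38.57% gives a difference of 2.75 percentage points.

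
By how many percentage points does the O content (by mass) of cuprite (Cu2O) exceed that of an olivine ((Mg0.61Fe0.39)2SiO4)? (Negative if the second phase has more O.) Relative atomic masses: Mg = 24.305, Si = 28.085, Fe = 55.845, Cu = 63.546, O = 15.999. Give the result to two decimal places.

M(Cu2O) = 143.091 g/mol, so wt% O = 15.999/143.091 × 100 = 11.18%.
M((Mg0.61Fe0.39)2SiO4) = 165.292 g/mol, so wt% O = 63.996/165.292 × 100 = 38.72%.
11.18 − 38.72 = -27.54 pp.

-27.54 percentage points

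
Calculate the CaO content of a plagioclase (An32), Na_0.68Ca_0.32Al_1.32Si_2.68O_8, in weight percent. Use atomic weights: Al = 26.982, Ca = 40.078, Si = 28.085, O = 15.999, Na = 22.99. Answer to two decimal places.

6.71 wt%

M(Na_0.68Ca_0.32Al_1.32Si_2.68O_8) = 267.334 g/mol; M(CaO) = 56.077 g/mol.
Moles CaO per formula unit = 0.32 Ca ÷ 1 = 0.3200.
CaO fraction = (0.3200 × 56.077) / 267.334 = 17.945/267.334 = 0.0671.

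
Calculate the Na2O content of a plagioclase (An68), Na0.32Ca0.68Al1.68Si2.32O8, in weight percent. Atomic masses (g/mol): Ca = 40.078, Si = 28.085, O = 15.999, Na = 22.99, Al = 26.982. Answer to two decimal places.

3.63 wt%

Molar mass of Na0.32Ca0.68Al1.68Si2.32O8 = 0.32·22.99 + 0.68·40.078 + 1.68·26.982 + 2.32·28.085 + 8·15.999 = 273.089 g/mol.
Each formula unit contains 0.32 Na, equivalent to 0.32/2 = 0.1600 mol Na2O.
M(Na2O) = 2×22.99 + 1×15.999 = 61.979 g/mol.
Mass of Na2O per formula unit = 0.1600 × 61.979 = 9.917 g.
Na2O wt% = 9.917 / 273.089 × 100 = 3.63%.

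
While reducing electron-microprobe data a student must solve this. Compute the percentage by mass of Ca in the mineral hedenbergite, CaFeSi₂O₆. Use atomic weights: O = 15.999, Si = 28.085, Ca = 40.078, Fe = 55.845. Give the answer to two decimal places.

16.15 mass %

Formula mass = 1*40.078 + 1*55.845 + 2*28.085 + 6*15.999 = 248.087 g/mol, of which 40.078 g is Ca.
So Ca makes up 40.078/248.087 = 0.1615 of the mass, i.e. 16.15%.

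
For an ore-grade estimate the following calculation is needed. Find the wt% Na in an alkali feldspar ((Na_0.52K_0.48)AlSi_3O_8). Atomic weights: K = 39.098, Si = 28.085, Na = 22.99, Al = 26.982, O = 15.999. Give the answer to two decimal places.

4.43 mass %

M((Na_0.52K_0.48)AlSi_3O_8) = 269.951 g/mol.
Na contributes 0.52 × 22.99 = 11.955 g per mole.
11.955/269.951 = 0.0443 → 4.43%.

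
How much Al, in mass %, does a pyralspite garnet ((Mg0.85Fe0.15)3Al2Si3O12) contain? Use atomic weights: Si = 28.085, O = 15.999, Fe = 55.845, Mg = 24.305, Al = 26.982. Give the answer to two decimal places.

12.93 mass %

Molar mass of (Mg0.85Fe0.15)3Al2Si3O12: 2.55·24.305 + 0.45·55.845 + 2·26.982 + 3·28.085 + 12·15.999 = 417.315 g/mol.
Mass of Al per formula unit: 2 × 26.982 = 53.964 g.
Weight fraction Al = 53.964 / 417.315 = 0.1293.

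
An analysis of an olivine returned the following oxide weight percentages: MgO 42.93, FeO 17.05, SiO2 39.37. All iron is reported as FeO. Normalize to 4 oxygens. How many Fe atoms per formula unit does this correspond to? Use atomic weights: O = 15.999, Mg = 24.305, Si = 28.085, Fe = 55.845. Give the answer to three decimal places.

0.363 Fe apfu

MgO (M=40.304): mol = 1.06515; Mg = 1.06515, O = 1.06515.
FeO (M=71.844): mol = 0.23732; Fe = 0.23732, O = 0.23732.
SiO2 (M=60.083): mol = 0.65526; Si = 0.65526, O = 1.31052.
ΣO = 2.61299; factor = 4/ΣO = 1.53081.
Fe apfu = 0.23732 × 1.53081 = 0.363.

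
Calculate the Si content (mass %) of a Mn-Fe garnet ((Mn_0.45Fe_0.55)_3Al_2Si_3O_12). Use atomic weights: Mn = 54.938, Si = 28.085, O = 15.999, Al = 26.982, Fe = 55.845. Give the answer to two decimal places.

16.97 mass %

M((Mn_0.45Fe_0.55)_3Al_2Si_3O_12) = 496.518 g/mol.
Si contributes 3 × 28.085 = 84.255 g per mole.
84.255/496.518 = 0.1697 → 16.97%.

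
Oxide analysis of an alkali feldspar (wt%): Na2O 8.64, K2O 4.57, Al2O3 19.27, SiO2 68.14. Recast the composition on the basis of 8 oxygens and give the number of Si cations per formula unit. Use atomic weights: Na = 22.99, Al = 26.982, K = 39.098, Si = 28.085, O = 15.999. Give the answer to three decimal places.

Na2O: 8.64/61.979 = 0.13940 mol → 0.27880 mol Na, 0.13940 mol O.
K2O: 4.57/94.195 = 0.04852 mol → 0.09704 mol K, 0.04852 mol O.
Al2O3: 19.27/101.961 = 0.18899 mol → 0.37798 mol Al, 0.56697 mol O.
SiO2: 68.14/60.083 = 1.13410 mol → 1.13410 mol Si, 2.26820 mol O.
Total oxygen = 3.02309 mol. Normalization factor = 8/3.02309 = 2.64630.
Si per 8 O = 1.13410 × 2.64630 = 3.001.

3.001 Si apfu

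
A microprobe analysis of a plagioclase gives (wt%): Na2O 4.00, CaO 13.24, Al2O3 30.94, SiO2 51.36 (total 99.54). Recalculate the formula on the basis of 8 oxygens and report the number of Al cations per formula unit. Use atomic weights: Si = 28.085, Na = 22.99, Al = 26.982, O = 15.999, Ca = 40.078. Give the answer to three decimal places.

Na2O (M=61.979): mol = 0.06454; Na = 0.12908, O = 0.06454.
CaO (M=56.077): mol = 0.23610; Ca = 0.23610, O = 0.23610.
Al2O3 (M=101.961): mol = 0.30345; Al = 0.60690, O = 0.91035.
SiO2 (M=60.083): mol = 0.85482; Si = 0.85482, O = 1.70964.
ΣO = 2.92063; factor = 8/ΣO = 2.73914.
Al apfu = 0.60690 × 2.73914 = 1.662.

1.662 Al apfu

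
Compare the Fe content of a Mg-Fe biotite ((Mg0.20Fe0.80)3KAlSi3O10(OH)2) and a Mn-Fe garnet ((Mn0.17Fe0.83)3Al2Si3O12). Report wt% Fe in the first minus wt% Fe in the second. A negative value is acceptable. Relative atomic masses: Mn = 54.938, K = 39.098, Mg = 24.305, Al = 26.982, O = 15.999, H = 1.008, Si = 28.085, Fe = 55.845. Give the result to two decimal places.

-0.77 percentage points

M((Mg0.20Fe0.80)3KAlSi3O10(OH)2) = 492.950 g/mol, so wt% Fe = 134.028/492.950 × 100 = 27.19%.
M((Mn0.17Fe0.83)3Al2Si3O12) = 497.279 g/mol, so wt% Fe = 139.054/497.279 × 100 = 27.96%.
27.19 − 27.96 = -0.77 pp.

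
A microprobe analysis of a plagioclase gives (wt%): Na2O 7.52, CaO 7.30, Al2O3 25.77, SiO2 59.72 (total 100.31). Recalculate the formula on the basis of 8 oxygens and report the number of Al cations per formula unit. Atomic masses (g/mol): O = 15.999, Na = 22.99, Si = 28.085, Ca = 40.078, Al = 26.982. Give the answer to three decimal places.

7.52 wt% Na2O ÷ 61.979 g/mol = 0.12133 mol, giving 0.24266 Na and 0.12133 O.
7.30 wt% CaO ÷ 56.077 g/mol = 0.13018 mol, giving 0.13018 Ca and 0.13018 O.
25.77 wt% Al2O3 ÷ 101.961 g/mol = 0.25274 mol, giving 0.50548 Al and 0.75822 O.
59.72 wt% SiO2 ÷ 60.083 g/mol = 0.99396 mol, giving 0.99396 Si and 1.98792 O.
Oxygen sums to 2.99765; scaling by 8/2.99765 = 2.66876 puts the formula on 8 O.
Al: 0.50548 × 2.66876 = 1.349 atoms per formula unit.

1.349 Al apfu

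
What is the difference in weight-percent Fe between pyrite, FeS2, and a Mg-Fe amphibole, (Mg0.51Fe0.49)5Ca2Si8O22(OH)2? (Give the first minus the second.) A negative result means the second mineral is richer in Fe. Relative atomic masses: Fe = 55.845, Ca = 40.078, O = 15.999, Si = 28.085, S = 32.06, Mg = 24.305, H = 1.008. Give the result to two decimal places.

Fe in FeS2: molar mass 119.965 g/mol; 1×55.845 = 55.845 g → 46.55 wt%.
Fe in (Mg0.51Fe0.49)5Ca2Si8O22(OH)2: molar mass 889.626 g/mol; 2.45×55.845 = 136.820 g → 15.38 wt%.
Difference = 46.55 − 15.38 = 31.17 percentage points.

31.17 percentage points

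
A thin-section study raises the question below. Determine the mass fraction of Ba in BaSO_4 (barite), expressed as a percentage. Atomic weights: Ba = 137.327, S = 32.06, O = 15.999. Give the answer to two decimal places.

M(BaSO_4) = 233.383 g/mol.
Ba contributes 1 × 137.327 = 137.327 g per mole.
137.327/233.383 = 0.5884 → 58.84%.

58.84 mass %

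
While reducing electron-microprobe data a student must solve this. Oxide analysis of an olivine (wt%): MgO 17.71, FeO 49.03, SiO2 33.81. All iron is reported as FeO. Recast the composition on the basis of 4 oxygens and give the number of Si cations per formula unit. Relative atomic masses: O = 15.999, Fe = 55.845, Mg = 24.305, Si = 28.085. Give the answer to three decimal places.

1.002 Si apfu

17.71 wt% MgO ÷ 40.304 g/mol = 0.43941 mol, giving 0.43941 Mg and 0.43941 O.
49.03 wt% FeO ÷ 71.844 g/mol = 0.68245 mol, giving 0.68245 Fe and 0.68245 O.
33.81 wt% SiO2 ÷ 60.083 g/mol = 0.56272 mol, giving 0.56272 Si and 1.12544 O.
Oxygen sums to 2.24730; scaling by 4/2.24730 = 1.77991 puts the formula on 4 O.
Si: 0.56272 × 1.77991 = 1.002 atoms per formula unit.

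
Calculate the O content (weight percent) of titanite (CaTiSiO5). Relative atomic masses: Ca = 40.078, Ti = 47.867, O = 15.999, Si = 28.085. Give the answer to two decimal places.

Formula mass = 1*40.078 + 1*47.867 + 1*28.085 + 5*15.999 = 196.025 g/mol, of which 79.995 g is O.
So O makes up 79.995/196.025 = 0.4081 of the mass, i.e. 40.81%.

40.81 weight percent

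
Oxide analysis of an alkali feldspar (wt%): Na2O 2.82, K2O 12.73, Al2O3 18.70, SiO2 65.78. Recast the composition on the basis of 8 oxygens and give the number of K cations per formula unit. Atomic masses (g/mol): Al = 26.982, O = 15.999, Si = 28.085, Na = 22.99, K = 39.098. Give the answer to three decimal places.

Na2O: 2.82/61.979 = 0.04550 mol → 0.09100 mol Na, 0.04550 mol O.
K2O: 12.73/94.195 = 0.13515 mol → 0.27030 mol K, 0.13515 mol O.
Al2O3: 18.70/101.961 = 0.18340 mol → 0.36680 mol Al, 0.55020 mol O.
SiO2: 65.78/60.083 = 1.09482 mol → 1.09482 mol Si, 2.18964 mol O.
Total oxygen = 2.92049 mol. Normalization factor = 8/2.92049 = 2.73927.
K per 8 O = 0.27030 × 2.73927 = 0.740.

0.740 K apfu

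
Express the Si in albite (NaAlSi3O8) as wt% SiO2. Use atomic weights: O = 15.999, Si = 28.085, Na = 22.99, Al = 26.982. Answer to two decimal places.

Molar mass of NaAlSi3O8 = 1·22.99 + 1·26.982 + 3·28.085 + 8·15.999 = 262.219 g/mol.
Each formula unit contains 3 Si, equivalent to 3/1 = 3.0000 mol SiO2.
M(SiO2) = 1×28.085 + 2×15.999 = 60.083 g/mol.
Mass of SiO2 per formula unit = 3.0000 × 60.083 = 180.249 g.
SiO2 wt% = 180.249 / 262.219 × 100 = 68.74%.

68.74 wt%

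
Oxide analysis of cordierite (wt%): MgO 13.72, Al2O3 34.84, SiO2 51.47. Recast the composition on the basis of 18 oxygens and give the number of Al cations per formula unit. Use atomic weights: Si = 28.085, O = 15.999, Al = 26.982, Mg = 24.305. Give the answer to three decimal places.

MgO (M=40.304): mol = 0.34041; Mg = 0.34041, O = 0.34041.
Al2O3 (M=101.961): mol = 0.34170; Al = 0.68340, O = 1.02510.
SiO2 (M=60.083): mol = 0.85665; Si = 0.85665, O = 1.71330.
ΣO = 3.07881; factor = 18/ΣO = 5.84641.
Al apfu = 0.68340 × 5.84641 = 3.995.

3.995 Al apfu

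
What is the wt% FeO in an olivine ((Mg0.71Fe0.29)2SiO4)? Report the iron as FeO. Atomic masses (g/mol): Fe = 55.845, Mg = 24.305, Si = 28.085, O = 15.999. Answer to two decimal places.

26.21 wt%

M((Mg0.71Fe0.29)2SiO4) = 158.984 g/mol; M(FeO) = 71.844 g/mol.
Moles FeO per formula unit = 0.58 Fe ÷ 1 = 0.5800.
FeO fraction = (0.5800 × 71.844) / 158.984 = 41.670/158.984 = 0.2621.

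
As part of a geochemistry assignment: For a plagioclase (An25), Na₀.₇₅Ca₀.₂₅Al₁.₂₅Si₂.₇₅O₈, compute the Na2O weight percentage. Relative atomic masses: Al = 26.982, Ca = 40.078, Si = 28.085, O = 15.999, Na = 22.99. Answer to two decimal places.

Formula mass = 266.215 g/mol.
0.75 Na → 0.3750 mol Na2O per formula unit; M(Na2O) = 61.979, so Na2O mass = 23.242 g.
23.242/266.215 × 100 = 8.73 wt%.

8.73 wt%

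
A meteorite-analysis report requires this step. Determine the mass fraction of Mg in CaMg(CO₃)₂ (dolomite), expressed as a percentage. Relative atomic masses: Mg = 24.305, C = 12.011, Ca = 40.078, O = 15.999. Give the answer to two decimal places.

M(CaMg(CO₃)₂) = 184.399 g/mol.
Mg contributes 1 × 24.305 = 24.305 g per mole.
24.305/184.399 = 0.1318 → 13.18%.

13.18 weight percent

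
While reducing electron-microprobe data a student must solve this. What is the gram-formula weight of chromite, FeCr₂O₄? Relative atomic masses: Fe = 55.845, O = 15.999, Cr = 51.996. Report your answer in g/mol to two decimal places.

223.83 g/mol

Fe: 1 × 55.845 = 55.8450
Cr: 2 × 51.996 = 103.9920
O: 4 × 15.999 = 63.9960
Summing the contributions gives the formula mass.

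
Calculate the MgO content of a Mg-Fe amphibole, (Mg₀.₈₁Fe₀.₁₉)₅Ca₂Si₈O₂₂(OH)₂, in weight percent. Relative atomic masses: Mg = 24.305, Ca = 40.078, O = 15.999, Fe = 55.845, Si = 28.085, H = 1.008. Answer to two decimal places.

Molar mass of (Mg₀.₈₁Fe₀.₁₉)₅Ca₂Si₈O₂₂(OH)₂ = 4.05·24.305 + 0.95·55.845 + 2·40.078 + 8·28.085 + 24·15.999 + 2·1.008 = 842.316 g/mol.
Each formula unit contains 4.05 Mg, equivalent to 4.05/1 = 4.0500 mol MgO.
M(MgO) = 1×24.305 + 1×15.999 = 40.304 g/mol.
Mass of MgO per formula unit = 4.0500 × 40.304 = 163.231 g.
MgO wt% = 163.231 / 842.316 × 100 = 19.38%.

19.38 wt%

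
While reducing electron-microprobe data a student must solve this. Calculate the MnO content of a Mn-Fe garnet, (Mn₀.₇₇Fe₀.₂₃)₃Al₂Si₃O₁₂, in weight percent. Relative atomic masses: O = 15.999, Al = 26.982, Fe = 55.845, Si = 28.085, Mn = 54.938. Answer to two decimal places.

33.06 wt%

Formula mass = 495.647 g/mol.
2.31 Mn → 2.3100 mol MnO per formula unit; M(MnO) = 70.937, so MnO mass = 163.864 g.
163.864/495.647 × 100 = 33.06 wt%.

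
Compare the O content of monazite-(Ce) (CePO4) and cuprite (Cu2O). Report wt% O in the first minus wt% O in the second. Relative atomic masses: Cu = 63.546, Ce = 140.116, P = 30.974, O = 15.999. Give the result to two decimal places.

First mineral: 63.996 g O in 235.086 g formula = 27.22 wt% O.
Second mineral: 15.999 g O in 143.091 g formula = 11.18 wt% O.
27.22% − 11.18% gives a difference of 16.04 percentage points.

16.04 percentage points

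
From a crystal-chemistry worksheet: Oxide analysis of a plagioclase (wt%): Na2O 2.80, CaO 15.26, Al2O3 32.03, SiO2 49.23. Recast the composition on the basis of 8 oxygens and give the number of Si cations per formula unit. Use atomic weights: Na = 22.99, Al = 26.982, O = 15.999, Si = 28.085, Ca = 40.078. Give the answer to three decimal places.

2.262 Si apfu

2.80 wt% Na2O ÷ 61.979 g/mol = 0.04518 mol, giving 0.09036 Na and 0.04518 O.
15.26 wt% CaO ÷ 56.077 g/mol = 0.27213 mol, giving 0.27213 Ca and 0.27213 O.
32.03 wt% Al2O3 ÷ 101.961 g/mol = 0.31414 mol, giving 0.62828 Al and 0.94242 O.
49.23 wt% SiO2 ÷ 60.083 g/mol = 0.81937 mol, giving 0.81937 Si and 1.63874 O.
Oxygen sums to 2.89847; scaling by 8/2.89847 = 2.76008 puts the formula on 8 O.
Si: 0.81937 × 2.76008 = 2.262 atoms per formula unit.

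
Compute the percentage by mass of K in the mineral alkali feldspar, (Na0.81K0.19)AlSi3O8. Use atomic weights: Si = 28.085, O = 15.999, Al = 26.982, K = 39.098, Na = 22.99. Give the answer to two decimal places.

2.80 wt%

Molar mass of (Na0.81K0.19)AlSi3O8: 0.81×22.99 + 0.19×39.098 + 1×26.982 + 3×28.085 + 8×15.999 = 265.280 g/mol.
Mass of K per formula unit: 0.19 × 39.098 = 7.429 g.
Weight fraction K = 7.429 / 265.280 = 0.0280.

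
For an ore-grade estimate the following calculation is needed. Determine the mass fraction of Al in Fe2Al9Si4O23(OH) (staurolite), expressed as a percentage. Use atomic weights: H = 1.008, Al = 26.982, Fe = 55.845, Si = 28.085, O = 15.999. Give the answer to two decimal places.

M(Fe2Al9Si4O23(OH)) = 851.852 g/mol.
Al contributes 9 × 26.982 = 242.838 g per mole.
242.838/851.852 = 0.2851 → 28.51%.

28.51 mass %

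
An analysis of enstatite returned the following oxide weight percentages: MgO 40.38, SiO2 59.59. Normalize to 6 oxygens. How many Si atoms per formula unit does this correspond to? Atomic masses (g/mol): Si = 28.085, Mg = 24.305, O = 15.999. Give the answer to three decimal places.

MgO (M=40.304): mol = 1.00189; Mg = 1.00189, O = 1.00189.
SiO2 (M=60.083): mol = 0.99179; Si = 0.99179, O = 1.98358.
ΣO = 2.98547; factor = 6/ΣO = 2.00973.
Si apfu = 0.99179 × 2.00973 = 1.993.

1.993 Si apfu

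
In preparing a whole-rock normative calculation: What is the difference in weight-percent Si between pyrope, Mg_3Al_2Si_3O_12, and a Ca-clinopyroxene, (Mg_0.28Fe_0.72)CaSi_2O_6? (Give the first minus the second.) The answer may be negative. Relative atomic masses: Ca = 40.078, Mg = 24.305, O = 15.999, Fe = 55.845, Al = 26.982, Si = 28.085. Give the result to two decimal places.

M(Mg_3Al_2Si_3O_12) = 403.122 g/mol, so wt% Si = 84.255/403.122 × 100 = 20.90%.
M((Mg_0.28Fe_0.72)CaSi_2O_6) = 239.256 g/mol, so wt% Si = 56.170/239.256 × 100 = 23.48%.
20.90 − 23.48 = -2.58 pp.

-2.58 percentage points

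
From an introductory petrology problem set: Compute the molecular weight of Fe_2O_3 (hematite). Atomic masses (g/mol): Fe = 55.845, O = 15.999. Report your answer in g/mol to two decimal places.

159.69 g/mol

M = 2×55.845 + 3×15.999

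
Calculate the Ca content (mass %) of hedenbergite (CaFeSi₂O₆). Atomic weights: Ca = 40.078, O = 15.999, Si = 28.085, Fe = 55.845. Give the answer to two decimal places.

M(CaFeSi₂O₆) = 248.087 g/mol.
Ca contributes 1 × 40.078 = 40.078 g per mole.
40.078/248.087 = 0.1615 → 16.15%.

16.15 mass %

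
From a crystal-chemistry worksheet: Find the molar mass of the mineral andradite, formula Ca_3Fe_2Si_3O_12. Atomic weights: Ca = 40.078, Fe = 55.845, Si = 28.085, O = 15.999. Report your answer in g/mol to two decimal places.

508.17 g/mol

The formula mass is the sum 3(40.078) + 2(55.845) + 3(28.085) + 12(15.999).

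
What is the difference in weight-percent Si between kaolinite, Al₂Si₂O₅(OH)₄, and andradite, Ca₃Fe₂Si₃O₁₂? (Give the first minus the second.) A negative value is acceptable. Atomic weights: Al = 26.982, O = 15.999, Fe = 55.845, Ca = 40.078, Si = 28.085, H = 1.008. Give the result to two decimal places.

5.18 percentage points

Si in Al₂Si₂O₅(OH)₄: molar mass 258.157 g/mol; 2×28.085 = 56.170 g → 21.76 wt%.
Si in Ca₃Fe₂Si₃O₁₂: molar mass 508.167 g/mol; 3×28.085 = 84.255 g → 16.58 wt%.
Difference = 21.76 − 16.58 = 5.18 percentage points.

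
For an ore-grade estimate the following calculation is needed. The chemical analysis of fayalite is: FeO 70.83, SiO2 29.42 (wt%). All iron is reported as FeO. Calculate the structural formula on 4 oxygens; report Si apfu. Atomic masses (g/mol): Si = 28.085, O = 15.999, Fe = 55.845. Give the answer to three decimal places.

0.997 Si apfu

70.83 wt% FeO ÷ 71.844 g/mol = 0.98589 mol, giving 0.98589 Fe and 0.98589 O.
29.42 wt% SiO2 ÷ 60.083 g/mol = 0.48966 mol, giving 0.48966 Si and 0.97932 O.
Oxygen sums to 1.96521; scaling by 4/1.96521 = 2.03541 puts the formula on 4 O.
Si: 0.48966 × 2.03541 = 0.997 atoms per formula unit.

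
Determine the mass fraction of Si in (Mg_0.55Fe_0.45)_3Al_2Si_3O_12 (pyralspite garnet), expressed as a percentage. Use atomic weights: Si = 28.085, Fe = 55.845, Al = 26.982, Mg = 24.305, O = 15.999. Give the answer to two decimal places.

Molar mass of (Mg_0.55Fe_0.45)_3Al_2Si_3O_12: 1.65×24.305 + 1.35×55.845 + 2×26.982 + 3×28.085 + 12×15.999 = 445.701 g/mol.
Mass of Si per formula unit: 3 × 28.085 = 84.255 g.
Weight fraction Si = 84.255 / 445.701 = 0.1890.

18.90 wt%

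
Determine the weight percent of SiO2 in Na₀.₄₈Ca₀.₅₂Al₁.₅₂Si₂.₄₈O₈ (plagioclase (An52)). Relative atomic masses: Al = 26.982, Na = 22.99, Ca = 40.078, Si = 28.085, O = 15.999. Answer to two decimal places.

M(Na₀.₄₈Ca₀.₅₂Al₁.₅₂Si₂.₄₈O₈) = 270.531 g/mol; M(SiO2) = 60.083 g/mol.
Moles SiO2 per formula unit = 2.48 Si ÷ 1 = 2.4800.
SiO2 fraction = (2.4800 × 60.083) / 270.531 = 149.006/270.531 = 0.5508.

55.08 wt%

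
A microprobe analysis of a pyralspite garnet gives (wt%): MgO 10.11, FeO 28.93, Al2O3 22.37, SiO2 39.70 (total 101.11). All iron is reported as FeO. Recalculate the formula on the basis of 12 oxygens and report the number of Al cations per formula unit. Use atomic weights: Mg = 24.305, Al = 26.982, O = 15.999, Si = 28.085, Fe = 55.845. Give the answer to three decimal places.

2.000 Al apfu

MgO: 10.11/40.304 = 0.25084 mol → 0.25084 mol Mg, 0.25084 mol O.
FeO: 28.93/71.844 = 0.40268 mol → 0.40268 mol Fe, 0.40268 mol O.
Al2O3: 22.37/101.961 = 0.21940 mol → 0.43880 mol Al, 0.65820 mol O.
SiO2: 39.70/60.083 = 0.66075 mol → 0.66075 mol Si, 1.32150 mol O.
Total oxygen = 2.63322 mol. Normalization factor = 12/2.63322 = 4.55716.
Al per 12 O = 0.43880 × 4.55716 = 2.000.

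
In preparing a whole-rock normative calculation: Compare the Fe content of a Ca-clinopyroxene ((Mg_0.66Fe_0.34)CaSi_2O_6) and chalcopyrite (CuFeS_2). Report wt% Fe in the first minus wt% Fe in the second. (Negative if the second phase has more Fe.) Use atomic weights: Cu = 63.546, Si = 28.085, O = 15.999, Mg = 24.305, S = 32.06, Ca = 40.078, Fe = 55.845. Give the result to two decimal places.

-22.08 percentage points

Fe in (Mg_0.66Fe_0.34)CaSi_2O_6: molar mass 227.271 g/mol; 0.34×55.845 = 18.987 g → 8.35 wt%.
Fe in CuFeS_2: molar mass 183.511 g/mol; 1×55.845 = 55.845 g → 30.43 wt%.
Difference = 8.35 − 30.43 = -22.08 percentage points.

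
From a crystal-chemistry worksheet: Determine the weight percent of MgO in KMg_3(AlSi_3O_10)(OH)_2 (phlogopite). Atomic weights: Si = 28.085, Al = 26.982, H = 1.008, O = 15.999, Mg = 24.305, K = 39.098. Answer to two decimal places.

M(KMg_3(AlSi_3O_10)(OH)_2) = 417.254 g/mol; M(MgO) = 40.304 g/mol.
Moles MgO per formula unit = 3 Mg ÷ 1 = 3.0000.
MgO fraction = (3.0000 × 40.304) / 417.254 = 120.912/417.254 = 0.2898.

28.98 wt%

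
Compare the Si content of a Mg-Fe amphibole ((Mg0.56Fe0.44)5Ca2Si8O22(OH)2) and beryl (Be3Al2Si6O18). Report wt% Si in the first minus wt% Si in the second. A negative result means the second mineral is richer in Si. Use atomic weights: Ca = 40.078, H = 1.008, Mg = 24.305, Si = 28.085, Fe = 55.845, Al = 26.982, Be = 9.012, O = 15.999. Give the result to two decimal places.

-5.87 percentage points

M((Mg0.56Fe0.44)5Ca2Si8O22(OH)2) = 881.741 g/mol, so wt% Si = 224.680/881.741 × 100 = 25.48%.
M(Be3Al2Si6O18) = 537.492 g/mol, so wt% Si = 168.510/537.492 × 100 = 31.35%.
25.48 − 31.35 = -5.87 pp.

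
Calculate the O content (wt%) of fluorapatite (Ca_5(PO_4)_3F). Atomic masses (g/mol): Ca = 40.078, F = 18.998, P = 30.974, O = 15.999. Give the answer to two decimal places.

38.07 wt%

M(Ca_5(PO_4)_3F) = 504.298 g/mol.
O contributes 12 × 15.999 = 191.988 g per mole.
191.988/504.298 = 0.3807 → 38.07%.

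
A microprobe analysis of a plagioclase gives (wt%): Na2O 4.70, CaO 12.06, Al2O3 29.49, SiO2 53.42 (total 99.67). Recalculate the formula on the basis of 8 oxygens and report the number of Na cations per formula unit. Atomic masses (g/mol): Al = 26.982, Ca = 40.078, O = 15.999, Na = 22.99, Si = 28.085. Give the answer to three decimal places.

0.413 Na apfu

4.70 wt% Na2O ÷ 61.979 g/mol = 0.07583 mol, giving 0.15166 Na and 0.07583 O.
12.06 wt% CaO ÷ 56.077 g/mol = 0.21506 mol, giving 0.21506 Ca and 0.21506 O.
29.49 wt% Al2O3 ÷ 101.961 g/mol = 0.28923 mol, giving 0.57846 Al and 0.86769 O.
53.42 wt% SiO2 ÷ 60.083 g/mol = 0.88910 mol, giving 0.88910 Si and 1.77820 O.
Oxygen sums to 2.93678; scaling by 8/2.93678 = 2.72407 puts the formula on 8 O.
Na: 0.15166 × 2.72407 = 0.413 atoms per formula unit.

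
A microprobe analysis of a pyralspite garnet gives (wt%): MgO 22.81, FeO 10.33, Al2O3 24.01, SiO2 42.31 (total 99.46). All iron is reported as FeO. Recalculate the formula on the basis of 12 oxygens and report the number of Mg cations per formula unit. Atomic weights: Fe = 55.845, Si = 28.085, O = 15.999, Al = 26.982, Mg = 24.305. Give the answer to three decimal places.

2.404 Mg apfu

MgO (M=40.304): mol = 0.56595; Mg = 0.56595, O = 0.56595.
FeO (M=71.844): mol = 0.14378; Fe = 0.14378, O = 0.14378.
Al2O3 (M=101.961): mol = 0.23548; Al = 0.47096, O = 0.70644.
SiO2 (M=60.083): mol = 0.70419; Si = 0.70419, O = 1.40838.
ΣO = 2.82455; factor = 12/ΣO = 4.24846.
Mg apfu = 0.56595 × 4.24846 = 2.404.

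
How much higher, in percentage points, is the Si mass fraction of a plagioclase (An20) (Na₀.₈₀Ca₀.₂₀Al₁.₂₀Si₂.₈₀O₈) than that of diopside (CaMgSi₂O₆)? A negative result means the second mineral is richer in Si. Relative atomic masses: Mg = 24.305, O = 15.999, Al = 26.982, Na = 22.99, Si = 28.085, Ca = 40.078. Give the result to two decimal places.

Si in Na₀.₈₀Ca₀.₂₀Al₁.₂₀Si₂.₈₀O₈: molar mass 265.416 g/mol; 2.80×28.085 = 78.638 g → 29.63 wt%.
Si in CaMgSi₂O₆: molar mass 216.547 g/mol; 2×28.085 = 56.170 g → 25.94 wt%.
Difference = 29.63 − 25.94 = 3.69 percentage points.

3.69 percentage points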